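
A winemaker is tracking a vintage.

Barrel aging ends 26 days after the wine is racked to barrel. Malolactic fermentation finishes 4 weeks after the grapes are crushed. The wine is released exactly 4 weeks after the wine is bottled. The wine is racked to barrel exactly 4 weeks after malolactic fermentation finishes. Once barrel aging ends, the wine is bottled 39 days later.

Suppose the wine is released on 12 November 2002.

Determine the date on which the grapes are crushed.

The wine is released: Nov 12, 2002.
The wine is bottled: Nov 12, 2002 − 4 weeks = Oct 15, 2002.
Barrel aging ends: Oct 15, 2002 − 39 days = Sep 6, 2002.
The wine is racked to barrel: Sep 6, 2002 − 26 days = Aug 11, 2002.
Malolactic fermentation finishes: Aug 11, 2002 − 4 weeks = Jul 14, 2002.
The grapes are crushed: Jul 14, 2002 − 4 weeks = Jun 16, 2002.

16 June 2002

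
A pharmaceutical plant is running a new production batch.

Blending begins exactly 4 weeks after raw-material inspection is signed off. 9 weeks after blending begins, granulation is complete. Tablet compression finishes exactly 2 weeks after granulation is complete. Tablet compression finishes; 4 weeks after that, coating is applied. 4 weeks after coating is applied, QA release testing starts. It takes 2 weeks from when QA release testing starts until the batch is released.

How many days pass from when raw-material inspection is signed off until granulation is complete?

91 days

Causal path: raw-material inspection is signed off → blending begins → granulation is complete.
Total delay along the path: 4 + 9 weeks = 13 weeks = 91 days.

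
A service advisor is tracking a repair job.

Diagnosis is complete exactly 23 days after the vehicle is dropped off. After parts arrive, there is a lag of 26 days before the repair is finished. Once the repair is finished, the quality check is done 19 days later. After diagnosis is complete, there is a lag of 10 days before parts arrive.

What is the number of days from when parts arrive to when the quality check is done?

45 days

Causal path: parts arrive → the repair is finished → the quality check is done.
Total delay along the path: 26 + 19 = 45 days.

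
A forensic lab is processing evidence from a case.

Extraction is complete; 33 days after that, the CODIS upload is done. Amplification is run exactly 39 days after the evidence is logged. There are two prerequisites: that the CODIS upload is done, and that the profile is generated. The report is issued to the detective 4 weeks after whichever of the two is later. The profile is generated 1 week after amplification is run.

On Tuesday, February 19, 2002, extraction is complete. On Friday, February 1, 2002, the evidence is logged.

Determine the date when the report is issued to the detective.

Sunday, April 21, 2002

Extraction is complete: Feb 19, 2002.
The CODIS upload is done: Feb 19, 2002 + 33 days = Mar 24, 2002.
The evidence is logged: Feb 1, 2002.
Amplification is run: Feb 1, 2002 + 39 days = Mar 12, 2002.
The profile is generated: Mar 12, 2002 + 1 week = Mar 19, 2002.
Both prerequisites met — the CODIS upload is done (Mar 24, 2002), the profile is generated (Mar 19, 2002); the later is Mar 24, 2002.
The report is issued to the detective: Mar 24, 2002 + 4 weeks = Apr 21, 2002.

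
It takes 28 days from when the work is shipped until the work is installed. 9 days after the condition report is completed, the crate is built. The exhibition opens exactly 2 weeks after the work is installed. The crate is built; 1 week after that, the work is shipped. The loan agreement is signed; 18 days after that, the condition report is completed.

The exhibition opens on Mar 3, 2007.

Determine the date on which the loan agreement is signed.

The exhibition opens: Mar 3, 2007.
The work is installed: Mar 3, 2007 − 2 weeks = Feb 17, 2007.
The work is shipped: Feb 17, 2007 − 28 days = Jan 20, 2007.
The crate is built: Jan 20, 2007 − 1 week = Jan 13, 2007.
The condition report is completed: Jan 13, 2007 − 9 days = Jan 4, 2007.
The loan agreement is signed: Jan 4, 2007 − 18 days = Dec 17, 2006.

Dec 17, 2006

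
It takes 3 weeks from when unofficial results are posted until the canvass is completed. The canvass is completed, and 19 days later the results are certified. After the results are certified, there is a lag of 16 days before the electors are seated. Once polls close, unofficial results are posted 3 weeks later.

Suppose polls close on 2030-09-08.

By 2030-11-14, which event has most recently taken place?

Polls close: Sep 8, 2030.
Unofficial results are posted: Sep 8, 2030 + 3 weeks = Sep 29, 2030.
The canvass is completed: Sep 29, 2030 + 3 weeks = Oct 20, 2030.
The results are certified: Oct 20, 2030 + 19 days = Nov 8, 2030.
The electors are seated: Nov 8, 2030 + 16 days = Nov 24, 2030.
Nov 14, 2030 falls between when the results are certified (Nov 8, 2030) and when the electors are seated (Nov 24, 2030).

The results are certified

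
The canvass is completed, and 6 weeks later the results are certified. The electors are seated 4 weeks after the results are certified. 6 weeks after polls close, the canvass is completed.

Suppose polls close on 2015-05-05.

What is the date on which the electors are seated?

Polls close: May 5, 2015.
The canvass is completed: May 5, 2015 + 6 weeks = Jun 16, 2015.
The results are certified: Jun 16, 2015 + 6 weeks = Jul 28, 2015.
The electors are seated: Jul 28, 2015 + 4 weeks = Aug 25, 2015.

2015-08-25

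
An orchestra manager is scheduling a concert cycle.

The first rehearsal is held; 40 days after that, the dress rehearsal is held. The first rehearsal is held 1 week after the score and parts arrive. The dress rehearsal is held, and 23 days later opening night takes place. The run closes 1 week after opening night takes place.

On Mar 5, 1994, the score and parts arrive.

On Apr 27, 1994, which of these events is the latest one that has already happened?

The score and parts arrive: Mar 5, 1994.
The first rehearsal is held: Mar 5, 1994 + 1 week = Mar 12, 1994.
The dress rehearsal is held: Mar 12, 1994 + 40 days = Apr 21, 1994.
Opening night takes place: Apr 21, 1994 + 23 days = May 14, 1994.
The run closes: May 14, 1994 + 1 week = May 21, 1994.
Apr 27, 1994 falls between when the dress rehearsal is held (Apr 21, 1994) and when opening night takes place (May 14, 1994).

The dress rehearsal is held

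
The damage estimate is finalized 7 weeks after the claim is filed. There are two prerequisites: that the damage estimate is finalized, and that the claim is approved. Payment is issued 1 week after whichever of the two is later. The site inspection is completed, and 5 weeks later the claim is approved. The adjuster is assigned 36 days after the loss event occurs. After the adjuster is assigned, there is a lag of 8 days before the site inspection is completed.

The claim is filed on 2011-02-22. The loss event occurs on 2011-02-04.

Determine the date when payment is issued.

The claim is filed: Feb 22, 2011.
The damage estimate is finalized: Feb 22, 2011 + 7 weeks = Apr 12, 2011.
The loss event occurs: Feb 4, 2011.
The adjuster is assigned: Feb 4, 2011 + 36 days = Mar 12, 2011.
The site inspection is completed: Mar 12, 2011 + 8 days = Mar 20, 2011.
The claim is approved: Mar 20, 2011 + 5 weeks = Apr 24, 2011.
Both prerequisites met — the damage estimate is finalized (Apr 12, 2011), the claim is approved (Apr 24, 2011); the later is Apr 24, 2011.
Payment is issued: Apr 24, 2011 + 1 week = May 1, 2011.

2011-05-01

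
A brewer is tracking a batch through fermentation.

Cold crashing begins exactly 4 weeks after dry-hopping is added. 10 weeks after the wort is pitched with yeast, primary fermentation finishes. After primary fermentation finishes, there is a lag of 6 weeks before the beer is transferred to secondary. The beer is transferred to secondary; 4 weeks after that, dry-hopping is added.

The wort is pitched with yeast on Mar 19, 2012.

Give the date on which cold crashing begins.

The wort is pitched with yeast: Mar 19, 2012.
Primary fermentation finishes: Mar 19, 2012 + 10 weeks = May 28, 2012.
The beer is transferred to secondary: May 28, 2012 + 6 weeks = Jul 9, 2012.
Dry-hopping is added: Jul 9, 2012 + 4 weeks = Aug 6, 2012.
Cold crashing begins: Aug 6, 2012 + 4 weeks = Sep 3, 2012.

Sep 3, 2012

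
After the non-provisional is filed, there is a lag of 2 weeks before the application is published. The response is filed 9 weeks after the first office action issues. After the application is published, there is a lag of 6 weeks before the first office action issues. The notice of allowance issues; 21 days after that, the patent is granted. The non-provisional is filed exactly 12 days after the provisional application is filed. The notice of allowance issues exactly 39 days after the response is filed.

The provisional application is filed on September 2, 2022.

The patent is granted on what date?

The provisional application is filed: Sep 2, 2022.
The non-provisional is filed: Sep 2, 2022 + 12 days = Sep 14, 2022.
The application is published: Sep 14, 2022 + 2 weeks = Sep 28, 2022.
The first office action issues: Sep 28, 2022 + 6 weeks = Nov 9, 2022.
The response is filed: Nov 9, 2022 + 9 weeks = Jan 11, 2023.
The notice of allowance issues: Jan 11, 2023 + 39 days = Feb 19, 2023.
The patent is granted: Feb 19, 2023 + 21 days = Mar 12, 2023.

March 12, 2023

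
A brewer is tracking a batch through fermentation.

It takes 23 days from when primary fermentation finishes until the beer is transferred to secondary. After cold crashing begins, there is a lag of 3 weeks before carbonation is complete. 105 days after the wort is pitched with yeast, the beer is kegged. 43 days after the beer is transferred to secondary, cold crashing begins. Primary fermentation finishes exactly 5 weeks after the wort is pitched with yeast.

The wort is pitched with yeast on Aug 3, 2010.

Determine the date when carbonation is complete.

The wort is pitched with yeast: Aug 3, 2010.
Primary fermentation finishes: Aug 3, 2010 + 5 weeks = Sep 7, 2010.
The beer is transferred to secondary: Sep 7, 2010 + 23 days = Sep 30, 2010.
Cold crashing begins: Sep 30, 2010 + 43 days = Nov 12, 2010.
Carbonation is complete: Nov 12, 2010 + 3 weeks = Dec 3, 2010.

Dec 3, 2010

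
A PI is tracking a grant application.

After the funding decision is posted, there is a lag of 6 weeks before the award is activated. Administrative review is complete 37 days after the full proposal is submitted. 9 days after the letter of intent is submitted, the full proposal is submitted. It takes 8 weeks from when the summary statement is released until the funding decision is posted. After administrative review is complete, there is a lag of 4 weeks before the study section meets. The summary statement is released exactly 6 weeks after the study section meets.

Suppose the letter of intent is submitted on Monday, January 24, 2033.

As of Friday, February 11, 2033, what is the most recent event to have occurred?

The letter of intent is submitted: Jan 24, 2033.
The full proposal is submitted: Jan 24, 2033 + 9 days = Feb 2, 2033.
Administrative review is complete: Feb 2, 2033 + 37 days = Mar 11, 2033.
The study section meets: Mar 11, 2033 + 4 weeks = Apr 8, 2033.
The summary statement is released: Apr 8, 2033 + 6 weeks = May 20, 2033.
The funding decision is posted: May 20, 2033 + 8 weeks = Jul 15, 2033.
The award is activated: Jul 15, 2033 + 6 weeks = Aug 26, 2033.
Feb 11, 2033 falls between when the full proposal is submitted (Feb 2, 2033) and when administrative review is complete (Mar 11, 2033).

The full proposal is submitted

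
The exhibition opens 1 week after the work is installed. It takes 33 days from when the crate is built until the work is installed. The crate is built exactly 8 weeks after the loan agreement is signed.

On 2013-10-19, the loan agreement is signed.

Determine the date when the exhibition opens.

The loan agreement is signed: Oct 19, 2013.
The crate is built: Oct 19, 2013 + 8 weeks = Dec 14, 2013.
The work is installed: Dec 14, 2013 + 33 days = Jan 16, 2014.
The exhibition opens: Jan 16, 2014 + 1 week = Jan 23, 2014.

2014-01-23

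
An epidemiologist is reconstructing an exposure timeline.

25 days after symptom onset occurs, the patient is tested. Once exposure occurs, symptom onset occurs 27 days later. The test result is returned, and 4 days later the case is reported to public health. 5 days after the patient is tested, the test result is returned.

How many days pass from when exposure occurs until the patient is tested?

Causal path: exposure occurs → symptom onset occurs → the patient is tested.
Total delay along the path: 27 + 25 = 52 days.

52 days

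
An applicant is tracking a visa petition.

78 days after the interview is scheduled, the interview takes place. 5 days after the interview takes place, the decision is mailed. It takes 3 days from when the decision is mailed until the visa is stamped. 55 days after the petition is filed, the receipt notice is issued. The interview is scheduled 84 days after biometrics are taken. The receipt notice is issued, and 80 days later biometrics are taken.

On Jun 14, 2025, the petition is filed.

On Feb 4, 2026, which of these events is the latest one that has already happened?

The interview is scheduled

The petition is filed: Jun 14, 2025.
The receipt notice is issued: Jun 14, 2025 + 55 days = Aug 8, 2025.
Biometrics are taken: Aug 8, 2025 + 80 days = Oct 27, 2025.
The interview is scheduled: Oct 27, 2025 + 84 days = Jan 19, 2026.
The interview takes place: Jan 19, 2026 + 78 days = Apr 7, 2026.
The decision is mailed: Apr 7, 2026 + 5 days = Apr 12, 2026.
The visa is stamped: Apr 12, 2026 + 3 days = Apr 15, 2026.
Feb 4, 2026 falls between when the interview is scheduled (Jan 19, 2026) and when the interview takes place (Apr 7, 2026).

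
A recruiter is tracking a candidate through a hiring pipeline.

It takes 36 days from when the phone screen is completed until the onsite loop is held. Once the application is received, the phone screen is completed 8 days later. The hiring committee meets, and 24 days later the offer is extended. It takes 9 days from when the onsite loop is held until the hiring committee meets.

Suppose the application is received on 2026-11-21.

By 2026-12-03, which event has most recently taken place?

The phone screen is completed

The application is received: Nov 21, 2026.
The phone screen is completed: Nov 21, 2026 + 8 days = Nov 29, 2026.
The onsite loop is held: Nov 29, 2026 + 36 days = Jan 4, 2027.
The hiring committee meets: Jan 4, 2027 + 9 days = Jan 13, 2027.
The offer is extended: Jan 13, 2027 + 24 days = Feb 6, 2027.
Dec 3, 2026 falls between when the phone screen is completed (Nov 29, 2026) and when the onsite loop is held (Jan 4, 2027).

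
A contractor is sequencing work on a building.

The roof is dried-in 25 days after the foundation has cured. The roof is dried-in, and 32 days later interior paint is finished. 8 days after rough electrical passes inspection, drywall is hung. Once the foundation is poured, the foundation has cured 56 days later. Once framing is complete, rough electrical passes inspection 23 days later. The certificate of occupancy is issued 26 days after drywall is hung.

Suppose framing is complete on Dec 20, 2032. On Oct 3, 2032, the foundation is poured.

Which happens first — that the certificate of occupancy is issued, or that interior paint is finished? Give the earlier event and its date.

Interior paint is finished — Jan 24, 2033

Framing is complete: Dec 20, 2032.
Rough electrical passes inspection: Dec 20, 2032 + 23 days = Jan 12, 2033.
Drywall is hung: Jan 12, 2033 + 8 days = Jan 20, 2033.
The certificate of occupancy is issued: Jan 20, 2033 + 26 days = Feb 15, 2033.
The foundation is poured: Oct 3, 2032.
The foundation has cured: Oct 3, 2032 + 56 days = Nov 28, 2032.
The roof is dried-in: Nov 28, 2032 + 25 days = Dec 23, 2032.
Interior paint is finished: Dec 23, 2032 + 32 days = Jan 24, 2033.
Comparing: the certificate of occupancy is issued on Feb 15, 2033 vs interior paint is finished on Jan 24, 2033. Earlier: interior paint is finished.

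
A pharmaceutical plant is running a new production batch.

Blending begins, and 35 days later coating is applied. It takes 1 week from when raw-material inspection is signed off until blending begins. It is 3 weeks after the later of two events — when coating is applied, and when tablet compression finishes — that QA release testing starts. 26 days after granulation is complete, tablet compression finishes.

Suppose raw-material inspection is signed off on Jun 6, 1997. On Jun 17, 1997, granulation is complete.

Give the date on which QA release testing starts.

Aug 8, 1997

Raw-material inspection is signed off: Jun 6, 1997.
Blending begins: Jun 6, 1997 + 1 week = Jun 13, 1997.
Coating is applied: Jun 13, 1997 + 35 days = Jul 18, 1997.
Granulation is complete: Jun 17, 1997.
Tablet compression finishes: Jun 17, 1997 + 26 days = Jul 13, 1997.
Both prerequisites met — coating is applied (Jul 18, 1997), tablet compression finishes (Jul 13, 1997); the later is Jul 18, 1997.
QA release testing starts: Jul 18, 1997 + 3 weeks = Aug 8, 1997.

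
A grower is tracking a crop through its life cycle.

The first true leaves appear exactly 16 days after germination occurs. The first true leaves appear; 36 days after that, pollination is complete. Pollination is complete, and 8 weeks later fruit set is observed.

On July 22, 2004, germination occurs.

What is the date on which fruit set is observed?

Germination occurs: Jul 22, 2004.
The first true leaves appear: Jul 22, 2004 + 16 days = Aug 7, 2004.
Pollination is complete: Aug 7, 2004 + 36 days = Sep 12, 2004.
Fruit set is observed: Sep 12, 2004 + 8 weeks = Nov 7, 2004.

November 7, 2004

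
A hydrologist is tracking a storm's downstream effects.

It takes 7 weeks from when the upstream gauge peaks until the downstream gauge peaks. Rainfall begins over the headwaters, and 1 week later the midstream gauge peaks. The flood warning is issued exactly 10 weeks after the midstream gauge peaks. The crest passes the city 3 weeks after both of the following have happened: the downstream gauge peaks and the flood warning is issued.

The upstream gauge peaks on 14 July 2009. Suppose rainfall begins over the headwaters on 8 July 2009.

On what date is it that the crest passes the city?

The upstream gauge peaks: Jul 14, 2009.
The downstream gauge peaks: Jul 14, 2009 + 7 weeks = Sep 1, 2009.
Rainfall begins over the headwaters: Jul 8, 2009.
The midstream gauge peaks: Jul 8, 2009 + 1 week = Jul 15, 2009.
The flood warning is issued: Jul 15, 2009 + 10 weeks = Sep 23, 2009.
Both prerequisites met — the downstream gauge peaks (Sep 1, 2009), the flood warning is issued (Sep 23, 2009); the later is Sep 23, 2009.
The crest passes the city: Sep 23, 2009 + 3 weeks = Oct 14, 2009.

14 October 2009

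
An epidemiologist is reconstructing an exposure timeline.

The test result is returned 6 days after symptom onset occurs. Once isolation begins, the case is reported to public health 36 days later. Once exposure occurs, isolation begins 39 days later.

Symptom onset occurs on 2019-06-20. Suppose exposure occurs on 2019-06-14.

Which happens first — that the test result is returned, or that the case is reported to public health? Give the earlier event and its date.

Symptom onset occurs: Jun 20, 2019.
The test result is returned: Jun 20, 2019 + 6 days = Jun 26, 2019.
Exposure occurs: Jun 14, 2019.
Isolation begins: Jun 14, 2019 + 39 days = Jul 23, 2019.
The case is reported to public health: Jul 23, 2019 + 36 days = Aug 28, 2019.
Comparing: the test result is returned on Jun 26, 2019 vs the case is reported to public health on Aug 28, 2019. Earlier: the test result is returned.

The test result is returned — 2019-06-26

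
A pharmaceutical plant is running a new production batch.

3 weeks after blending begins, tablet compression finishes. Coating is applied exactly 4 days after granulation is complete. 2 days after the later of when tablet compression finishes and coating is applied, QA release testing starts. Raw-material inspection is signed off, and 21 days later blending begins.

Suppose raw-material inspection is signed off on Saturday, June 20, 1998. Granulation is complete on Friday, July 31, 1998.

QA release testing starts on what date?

Raw-material inspection is signed off: Jun 20, 1998.
Blending begins: Jun 20, 1998 + 21 days = Jul 11, 1998.
Tablet compression finishes: Jul 11, 1998 + 3 weeks = Aug 1, 1998.
Granulation is complete: Jul 31, 1998.
Coating is applied: Jul 31, 1998 + 4 days = Aug 4, 1998.
Both prerequisites met — tablet compression finishes (Aug 1, 1998), coating is applied (Aug 4, 1998); the later is Aug 4, 1998.
QA release testing starts: Aug 4, 1998 + 2 days = Aug 6, 1998.

Thursday, August 6, 1998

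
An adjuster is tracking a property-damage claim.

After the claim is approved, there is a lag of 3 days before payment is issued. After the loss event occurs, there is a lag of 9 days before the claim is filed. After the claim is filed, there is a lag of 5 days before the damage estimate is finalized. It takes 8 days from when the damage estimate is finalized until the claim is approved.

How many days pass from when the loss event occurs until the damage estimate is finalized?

Causal path: the loss event occurs → the claim is filed → the damage estimate is finalized.
Total delay along the path: 9 + 5 = 14 days.

14 days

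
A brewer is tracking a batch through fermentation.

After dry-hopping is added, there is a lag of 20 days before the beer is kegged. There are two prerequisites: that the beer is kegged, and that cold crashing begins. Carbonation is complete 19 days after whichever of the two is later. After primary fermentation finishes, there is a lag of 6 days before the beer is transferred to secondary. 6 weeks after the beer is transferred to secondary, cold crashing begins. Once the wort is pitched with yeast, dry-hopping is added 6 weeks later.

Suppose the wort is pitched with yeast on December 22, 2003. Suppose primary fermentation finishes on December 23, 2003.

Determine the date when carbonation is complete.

March 12, 2004

The wort is pitched with yeast: Dec 22, 2003.
Dry-hopping is added: Dec 22, 2003 + 6 weeks = Feb 2, 2004.
The beer is kegged: Feb 2, 2004 + 20 days = Feb 22, 2004.
Primary fermentation finishes: Dec 23, 2003.
The beer is transferred to secondary: Dec 23, 2003 + 6 days = Dec 29, 2003.
Cold crashing begins: Dec 29, 2003 + 6 weeks = Feb 9, 2004.
Both prerequisites met — the beer is kegged (Feb 22, 2004), cold crashing begins (Feb 9, 2004); the later is Feb 22, 2004.
Carbonation is complete: Feb 22, 2004 + 19 days = Mar 12, 2004.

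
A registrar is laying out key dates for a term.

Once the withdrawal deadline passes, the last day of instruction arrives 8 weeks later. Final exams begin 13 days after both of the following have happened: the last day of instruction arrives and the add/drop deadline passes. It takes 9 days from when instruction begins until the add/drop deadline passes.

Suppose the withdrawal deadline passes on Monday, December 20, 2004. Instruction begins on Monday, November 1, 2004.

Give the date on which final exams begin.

The withdrawal deadline passes: Dec 20, 2004.
The last day of instruction arrives: Dec 20, 2004 + 8 weeks = Feb 14, 2005.
Instruction begins: Nov 1, 2004.
The add/drop deadline passes: Nov 1, 2004 + 9 days = Nov 10, 2004.
Both prerequisites met — the last day of instruction arrives (Feb 14, 2005), the add/drop deadline passes (Nov 10, 2004); the later is Feb 14, 2005.
Final exams begin: Feb 14, 2005 + 13 days = Feb 27, 2005.

Sunday, February 27, 2005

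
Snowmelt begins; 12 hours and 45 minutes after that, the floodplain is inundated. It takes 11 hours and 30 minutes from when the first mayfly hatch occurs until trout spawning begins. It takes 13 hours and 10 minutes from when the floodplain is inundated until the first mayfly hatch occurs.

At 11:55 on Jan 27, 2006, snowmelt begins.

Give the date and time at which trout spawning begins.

Snowmelt begins: 11:55 Jan 27, 2006.
The floodplain is inundated: 11:55 Jan 27, 2006 + 12h45m = 00:40 Jan 28, 2006.
The first mayfly hatch occurs: 00:40 Jan 28, 2006 + 13h10m = 13:50 Jan 28, 2006.
Trout spawning begins: 13:50 Jan 28, 2006 + 11h30m = 01:20 Jan 29, 2006.

01:20 on Jan 29, 2006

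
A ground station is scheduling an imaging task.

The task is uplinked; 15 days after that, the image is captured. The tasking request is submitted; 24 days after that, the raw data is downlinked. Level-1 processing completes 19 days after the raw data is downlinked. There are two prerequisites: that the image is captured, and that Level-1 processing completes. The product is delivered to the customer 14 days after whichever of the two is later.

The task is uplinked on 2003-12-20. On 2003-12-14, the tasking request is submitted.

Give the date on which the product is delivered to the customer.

The task is uplinked: Dec 20, 2003.
The image is captured: Dec 20, 2003 + 15 days = Jan 4, 2004.
The tasking request is submitted: Dec 14, 2003.
The raw data is downlinked: Dec 14, 2003 + 24 days = Jan 7, 2004.
Level-1 processing completes: Jan 7, 2004 + 19 days = Jan 26, 2004.
Both prerequisites met — the image is captured (Jan 4, 2004), Level-1 processing completes (Jan 26, 2004); the later is Jan 26, 2004.
The product is delivered to the customer: Jan 26, 2004 + 14 days = Feb 9, 2004.

2004-02-09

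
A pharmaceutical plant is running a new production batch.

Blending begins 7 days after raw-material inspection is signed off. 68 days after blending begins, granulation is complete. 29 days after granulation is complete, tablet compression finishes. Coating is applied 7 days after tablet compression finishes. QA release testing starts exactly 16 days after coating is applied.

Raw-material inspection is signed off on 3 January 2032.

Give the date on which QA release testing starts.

Raw-material inspection is signed off: Jan 3, 2032.
Blending begins: Jan 3, 2032 + 7 days = Jan 10, 2032.
Granulation is complete: Jan 10, 2032 + 68 days = Mar 18, 2032.
Tablet compression finishes: Mar 18, 2032 + 29 days = Apr 16, 2032.
Coating is applied: Apr 16, 2032 + 7 days = Apr 23, 2032.
QA release testing starts: Apr 23, 2032 + 16 days = May 9, 2032.

9 May 2032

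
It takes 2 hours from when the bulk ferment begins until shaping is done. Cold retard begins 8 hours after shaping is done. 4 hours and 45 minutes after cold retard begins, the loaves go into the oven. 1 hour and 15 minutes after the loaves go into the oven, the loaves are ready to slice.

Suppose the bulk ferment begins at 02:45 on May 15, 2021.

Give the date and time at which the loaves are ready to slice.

The bulk ferment begins: 02:45 May 15, 2021.
Shaping is done: 02:45 May 15, 2021 + 2h = 04:45 May 15, 2021.
Cold retard begins: 04:45 May 15, 2021 + 8h = 12:45 May 15, 2021.
The loaves go into the oven: 12:45 May 15, 2021 + 4h45m = 17:30 May 15, 2021.
The loaves are ready to slice: 17:30 May 15, 2021 + 1h15m = 18:45 May 15, 2021.

18:45 on May 15, 2021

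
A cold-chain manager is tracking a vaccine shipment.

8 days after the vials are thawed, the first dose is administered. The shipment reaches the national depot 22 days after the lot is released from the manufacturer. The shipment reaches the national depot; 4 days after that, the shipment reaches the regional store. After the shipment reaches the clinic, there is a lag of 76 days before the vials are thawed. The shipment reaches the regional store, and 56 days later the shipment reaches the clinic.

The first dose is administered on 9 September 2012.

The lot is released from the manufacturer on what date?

27 March 2012

The first dose is administered: Sep 9, 2012.
The vials are thawed: Sep 9, 2012 − 8 days = Sep 1, 2012.
The shipment reaches the clinic: Sep 1, 2012 − 76 days = Jun 17, 2012.
The shipment reaches the regional store: Jun 17, 2012 − 56 days = Apr 22, 2012.
The shipment reaches the national depot: Apr 22, 2012 − 4 days = Apr 18, 2012.
The lot is released from the manufacturer: Apr 18, 2012 − 22 days = Mar 27, 2012.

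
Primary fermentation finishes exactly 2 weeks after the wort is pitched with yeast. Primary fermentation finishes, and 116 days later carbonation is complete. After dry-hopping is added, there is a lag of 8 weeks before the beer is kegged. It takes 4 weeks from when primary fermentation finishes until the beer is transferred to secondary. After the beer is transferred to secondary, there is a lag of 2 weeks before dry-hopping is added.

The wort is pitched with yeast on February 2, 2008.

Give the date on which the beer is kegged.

May 24, 2008

The wort is pitched with yeast: Feb 2, 2008.
Primary fermentation finishes: Feb 2, 2008 + 2 weeks = Feb 16, 2008.
The beer is transferred to secondary: Feb 16, 2008 + 4 weeks = Mar 15, 2008.
Dry-hopping is added: Mar 15, 2008 + 2 weeks = Mar 29, 2008.
The beer is kegged: Mar 29, 2008 + 8 weeks = May 24, 2008.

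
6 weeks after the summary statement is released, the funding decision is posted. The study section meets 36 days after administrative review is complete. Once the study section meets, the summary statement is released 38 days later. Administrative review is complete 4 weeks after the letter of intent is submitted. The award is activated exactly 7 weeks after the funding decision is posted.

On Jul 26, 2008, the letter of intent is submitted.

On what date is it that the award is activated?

Feb 4, 2009

The letter of intent is submitted: Jul 26, 2008.
Administrative review is complete: Jul 26, 2008 + 4 weeks = Aug 23, 2008.
The study section meets: Aug 23, 2008 + 36 days = Sep 28, 2008.
The summary statement is released: Sep 28, 2008 + 38 days = Nov 5, 2008.
The funding decision is posted: Nov 5, 2008 + 6 weeks = Dec 17, 2008.
The award is activated: Dec 17, 2008 + 7 weeks = Feb 4, 2009.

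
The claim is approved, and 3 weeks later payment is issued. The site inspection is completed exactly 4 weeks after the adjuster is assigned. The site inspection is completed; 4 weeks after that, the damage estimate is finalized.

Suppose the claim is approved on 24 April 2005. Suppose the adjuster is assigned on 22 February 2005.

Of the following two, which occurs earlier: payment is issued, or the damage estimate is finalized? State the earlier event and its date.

The damage estimate is finalized — 19 April 2005

The claim is approved: Apr 24, 2005.
Payment is issued: Apr 24, 2005 + 3 weeks = May 15, 2005.
The adjuster is assigned: Feb 22, 2005.
The site inspection is completed: Feb 22, 2005 + 4 weeks = Mar 22, 2005.
The damage estimate is finalized: Mar 22, 2005 + 4 weeks = Apr 19, 2005.
Comparing: payment is issued on May 15, 2005 vs the damage estimate is finalized on Apr 19, 2005. Earlier: the damage estimate is finalized.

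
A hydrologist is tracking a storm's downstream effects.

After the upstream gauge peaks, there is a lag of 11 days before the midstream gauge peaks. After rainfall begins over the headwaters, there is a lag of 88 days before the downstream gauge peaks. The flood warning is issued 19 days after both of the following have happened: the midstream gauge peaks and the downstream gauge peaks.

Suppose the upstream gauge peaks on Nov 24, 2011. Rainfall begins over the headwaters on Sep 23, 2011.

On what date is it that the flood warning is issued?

The upstream gauge peaks: Nov 24, 2011.
The midstream gauge peaks: Nov 24, 2011 + 11 days = Dec 5, 2011.
Rainfall begins over the headwaters: Sep 23, 2011.
The downstream gauge peaks: Sep 23, 2011 + 88 days = Dec 20, 2011.
Both prerequisites met — the midstream gauge peaks (Dec 5, 2011), the downstream gauge peaks (Dec 20, 2011); the later is Dec 20, 2011.
The flood warning is issued: Dec 20, 2011 + 19 days = Jan 8, 2012.

Jan 8, 2012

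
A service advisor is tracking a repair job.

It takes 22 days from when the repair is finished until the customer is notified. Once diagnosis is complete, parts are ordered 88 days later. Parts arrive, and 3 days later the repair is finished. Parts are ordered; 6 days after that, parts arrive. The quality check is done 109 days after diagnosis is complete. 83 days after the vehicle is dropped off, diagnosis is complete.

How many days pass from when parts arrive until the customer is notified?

Causal path: parts arrive → the repair is finished → the customer is notified.
Total delay along the path: 3 + 22 = 25 days.

25 days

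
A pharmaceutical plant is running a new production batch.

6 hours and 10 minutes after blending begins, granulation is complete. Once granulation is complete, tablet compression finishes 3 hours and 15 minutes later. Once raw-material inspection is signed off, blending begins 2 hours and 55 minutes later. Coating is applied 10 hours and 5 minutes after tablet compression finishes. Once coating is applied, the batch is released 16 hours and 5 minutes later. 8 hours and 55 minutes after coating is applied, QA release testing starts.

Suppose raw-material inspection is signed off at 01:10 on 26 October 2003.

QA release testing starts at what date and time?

08:30 on 27 October 2003

Raw-material inspection is signed off: 01:10 Oct 26, 2003.
Blending begins: 01:10 Oct 26, 2003 + 2h55m = 04:05 Oct 26, 2003.
Granulation is complete: 04:05 Oct 26, 2003 + 6h10m = 10:15 Oct 26, 2003.
Tablet compression finishes: 10:15 Oct 26, 2003 + 3h15m = 13:30 Oct 26, 2003.
Coating is applied: 13:30 Oct 26, 2003 + 10h05m = 23:35 Oct 26, 2003.
QA release testing starts: 23:35 Oct 26, 2003 + 8h55m = 08:30 Oct 27, 2003.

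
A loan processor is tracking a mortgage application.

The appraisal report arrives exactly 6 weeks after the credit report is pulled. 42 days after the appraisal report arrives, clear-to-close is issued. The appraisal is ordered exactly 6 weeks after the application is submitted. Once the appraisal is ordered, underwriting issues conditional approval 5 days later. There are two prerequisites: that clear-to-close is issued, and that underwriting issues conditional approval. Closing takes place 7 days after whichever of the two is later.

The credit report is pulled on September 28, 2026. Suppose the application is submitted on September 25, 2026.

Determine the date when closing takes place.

The credit report is pulled: Sep 28, 2026.
The appraisal report arrives: Sep 28, 2026 + 6 weeks = Nov 9, 2026.
Clear-to-close is issued: Nov 9, 2026 + 42 days = Dec 21, 2026.
The application is submitted: Sep 25, 2026.
The appraisal is ordered: Sep 25, 2026 + 6 weeks = Nov 6, 2026.
Underwriting issues conditional approval: Nov 6, 2026 + 5 days = Nov 11, 2026.
Both prerequisites met — clear-to-close is issued (Dec 21, 2026), underwriting issues conditional approval (Nov 11, 2026); the later is Dec 21, 2026.
Closing takes place: Dec 21, 2026 + 7 days = Dec 28, 2026.

December 28, 2026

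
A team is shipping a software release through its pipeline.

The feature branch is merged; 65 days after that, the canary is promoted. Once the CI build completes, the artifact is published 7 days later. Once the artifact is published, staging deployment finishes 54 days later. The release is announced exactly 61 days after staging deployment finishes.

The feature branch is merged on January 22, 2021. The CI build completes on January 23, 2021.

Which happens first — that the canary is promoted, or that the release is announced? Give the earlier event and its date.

The feature branch is merged: Jan 22, 2021.
The canary is promoted: Jan 22, 2021 + 65 days = Mar 28, 2021.
The CI build completes: Jan 23, 2021.
The artifact is published: Jan 23, 2021 + 7 days = Jan 30, 2021.
Staging deployment finishes: Jan 30, 2021 + 54 days = Mar 25, 2021.
The release is announced: Mar 25, 2021 + 61 days = May 25, 2021.
Comparing: the canary is promoted on Mar 28, 2021 vs the release is announced on May 25, 2021. Earlier: the canary is promoted.

The canary is promoted — March 28, 2021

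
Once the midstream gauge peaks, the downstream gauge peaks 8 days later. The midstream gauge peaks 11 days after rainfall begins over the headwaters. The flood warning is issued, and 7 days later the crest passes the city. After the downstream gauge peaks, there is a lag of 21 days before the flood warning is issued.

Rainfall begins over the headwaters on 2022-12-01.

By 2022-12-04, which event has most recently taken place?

Rainfall begins over the headwaters

Rainfall begins over the headwaters: Dec 1, 2022.
The midstream gauge peaks: Dec 1, 2022 + 11 days = Dec 12, 2022.
The downstream gauge peaks: Dec 12, 2022 + 8 days = Dec 20, 2022.
The flood warning is issued: Dec 20, 2022 + 21 days = Jan 10, 2023.
The crest passes the city: Jan 10, 2023 + 7 days = Jan 17, 2023.
Dec 4, 2022 falls between when rainfall begins over the headwaters (Dec 1, 2022) and when the midstream gauge peaks (Dec 12, 2022).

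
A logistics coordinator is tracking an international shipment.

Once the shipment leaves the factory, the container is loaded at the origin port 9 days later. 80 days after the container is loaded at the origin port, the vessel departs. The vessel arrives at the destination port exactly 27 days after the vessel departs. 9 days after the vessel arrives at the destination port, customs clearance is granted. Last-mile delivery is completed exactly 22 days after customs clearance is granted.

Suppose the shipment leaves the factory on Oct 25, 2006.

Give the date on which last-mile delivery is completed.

The shipment leaves the factory: Oct 25, 2006.
The container is loaded at the origin port: Oct 25, 2006 + 9 days = Nov 3, 2006.
The vessel departs: Nov 3, 2006 + 80 days = Jan 22, 2007.
The vessel arrives at the destination port: Jan 22, 2007 + 27 days = Feb 18, 2007.
Customs clearance is granted: Feb 18, 2007 + 9 days = Feb 27, 2007.
Last-mile delivery is completed: Feb 27, 2007 + 22 days = Mar 21, 2007.

Mar 21, 2007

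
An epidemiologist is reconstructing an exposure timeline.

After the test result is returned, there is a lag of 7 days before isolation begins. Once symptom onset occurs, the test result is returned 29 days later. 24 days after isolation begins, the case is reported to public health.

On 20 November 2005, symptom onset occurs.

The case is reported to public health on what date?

19 January 2006

Symptom onset occurs: Nov 20, 2005.
The test result is returned: Nov 20, 2005 + 29 days = Dec 19, 2005.
Isolation begins: Dec 19, 2005 + 7 days = Dec 26, 2005.
The case is reported to public health: Dec 26, 2005 + 24 days = Jan 19, 2006.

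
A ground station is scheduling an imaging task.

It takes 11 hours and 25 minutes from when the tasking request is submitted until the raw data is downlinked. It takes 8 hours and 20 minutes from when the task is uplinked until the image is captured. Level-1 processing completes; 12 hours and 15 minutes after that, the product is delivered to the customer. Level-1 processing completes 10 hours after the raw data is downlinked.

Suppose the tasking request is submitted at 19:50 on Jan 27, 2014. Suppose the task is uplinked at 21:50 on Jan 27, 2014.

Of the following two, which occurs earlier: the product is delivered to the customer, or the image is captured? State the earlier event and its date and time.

The image is captured — 06:10 on Jan 28, 2014

The tasking request is submitted: 19:50 Jan 27, 2014.
The raw data is downlinked: 19:50 Jan 27, 2014 + 11h25m = 07:15 Jan 28, 2014.
Level-1 processing completes: 07:15 Jan 28, 2014 + 10h = 17:15 Jan 28, 2014.
The product is delivered to the customer: 17:15 Jan 28, 2014 + 12h15m = 05:30 Jan 29, 2014.
The task is uplinked: 21:50 Jan 27, 2014.
The image is captured: 21:50 Jan 27, 2014 + 8h20m = 06:10 Jan 28, 2014.
Comparing: the product is delivered to the customer at 05:30 Jan 29, 2014 vs the image is captured at 06:10 Jan 28, 2014. Earlier: the image is captured.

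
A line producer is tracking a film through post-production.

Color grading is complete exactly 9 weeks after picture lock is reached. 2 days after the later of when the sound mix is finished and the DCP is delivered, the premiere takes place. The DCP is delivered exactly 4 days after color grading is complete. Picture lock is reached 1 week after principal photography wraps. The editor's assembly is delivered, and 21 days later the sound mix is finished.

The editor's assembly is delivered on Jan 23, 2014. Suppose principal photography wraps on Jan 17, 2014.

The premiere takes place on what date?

The editor's assembly is delivered: Jan 23, 2014.
The sound mix is finished: Jan 23, 2014 + 21 days = Feb 13, 2014.
Principal photography wraps: Jan 17, 2014.
Picture lock is reached: Jan 17, 2014 + 1 week = Jan 24, 2014.
Color grading is complete: Jan 24, 2014 + 9 weeks = Mar 28, 2014.
The DCP is delivered: Mar 28, 2014 + 4 days = Apr 1, 2014.
Both prerequisites met — the sound mix is finished (Feb 13, 2014), the DCP is delivered (Apr 1, 2014); the later is Apr 1, 2014.
The premiere takes place: Apr 1, 2014 + 2 days = Apr 3, 2014.

Apr 3, 2014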